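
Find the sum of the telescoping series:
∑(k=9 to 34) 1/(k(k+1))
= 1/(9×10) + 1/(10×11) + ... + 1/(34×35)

Partial fractions: 1/(k(k+1)) = 1/k - 1/(k+1)
The series telescopes:
= (1/9 - 1/10) + (1/10 - 1/11) + ... + (1/34 - 1/35)
= 1/9 - 1/35
= 26/315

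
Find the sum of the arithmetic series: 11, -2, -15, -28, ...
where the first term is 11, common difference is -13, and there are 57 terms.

Sₙ = n/2 × (first + last)
Last term = a + (n-1)d = 11 + (57-1)×(-13) = -717
S_57 = 57/2 × (11 + (-717))
S_57 = 57/2 × (-706) = -20121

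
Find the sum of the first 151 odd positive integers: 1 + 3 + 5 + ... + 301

Sum of first n odd numbers = n²
= 151²
= 22801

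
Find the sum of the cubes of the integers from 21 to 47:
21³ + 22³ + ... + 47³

Use ∑_{k=1}^{n} k³ = [n(n+1)/2]², then subtract the first 20 terms.
∑_{k=1}^{47} k³ = [47×48/2]² = 1128² = 1272384
∑_{k=1}^{20} k³ = [20×21/2]² = 210² = 44100
∑_{k=21}^{47} k³ = 1272384 - 44100 = 1228284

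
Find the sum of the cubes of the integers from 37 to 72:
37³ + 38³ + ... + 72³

Use ∑_{k=1}^{n} k³ = [n(n+1)/2]², then subtract the first 36 terms.
∑_{k=1}^{72} k³ = [72×73/2]² = 2628² = 6906384
∑_{k=1}^{36} k³ = [36×37/2]² = 666² = 443556
∑_{k=37}^{72} k³ = 6906384 - 443556 = 6462828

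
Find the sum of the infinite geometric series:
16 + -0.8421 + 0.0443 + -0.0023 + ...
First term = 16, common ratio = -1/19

For |r| < 1, S = a / (1 - r)
S = 16 / (1 - (-1/19))
S = 16 / (20/19)
S = 76/5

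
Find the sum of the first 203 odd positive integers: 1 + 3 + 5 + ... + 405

Sum of first n odd numbers = n²
= 203²
= 41209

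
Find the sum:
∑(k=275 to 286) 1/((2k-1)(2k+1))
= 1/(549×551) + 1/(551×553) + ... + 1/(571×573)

Partial fractions: 1/((2k-1)(2k+1)) = (1/2)[1/(2k-1) - 1/(2k+1)]
The series telescopes:
= (1/2)[1/549 - 1/573]
= 4/104859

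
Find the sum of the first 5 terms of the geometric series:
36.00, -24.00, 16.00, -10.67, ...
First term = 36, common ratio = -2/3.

Sₙ = a(1 - rⁿ) / (1 - r)
S_5 = 36(1 - (-2/3)^5) / (1 - (-2/3))
S_5 = 36(1 - (-32/243)) / (5/3)
S_5 = 220/9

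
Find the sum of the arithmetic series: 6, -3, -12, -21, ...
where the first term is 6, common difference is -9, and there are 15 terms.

Sₙ = n/2 × (first + last)
Last term = a + (n-1)d = 6 + (15-1)×(-9) = -120
S_15 = 15/2 × (6 + (-120))
S_15 = 15/2 × (-114) = -855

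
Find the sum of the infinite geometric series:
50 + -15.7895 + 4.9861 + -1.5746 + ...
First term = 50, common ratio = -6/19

For |r| < 1, S = a / (1 - r)
S = 50 / (1 - (-6/19))
S = 50 / (25/19)
S = 38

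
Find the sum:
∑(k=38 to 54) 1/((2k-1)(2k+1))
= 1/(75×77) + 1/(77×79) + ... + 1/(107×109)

Partial fractions: 1/((2k-1)(2k+1)) = (1/2)[1/(2k-1) - 1/(2k+1)]
The series telescopes:
= (1/2)[1/75 - 1/109]
= 17/8175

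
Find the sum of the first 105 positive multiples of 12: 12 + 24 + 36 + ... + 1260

Factor out 12: = 12(1 + 2 + ... + 105) = 12 × n(n+1)/2
= 12 × 105×106/2
= 12 × 5565
= 66780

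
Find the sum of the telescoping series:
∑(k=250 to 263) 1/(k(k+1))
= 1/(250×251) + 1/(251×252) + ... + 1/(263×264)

Partial fractions: 1/(k(k+1)) = 1/k - 1/(k+1)
The series telescopes:
= (1/250 - 1/251) + (1/251 - 1/252) + ... + (1/263 - 1/264)
= 1/250 - 1/264
= 7/33000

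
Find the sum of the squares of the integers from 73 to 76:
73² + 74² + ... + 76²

Use ∑_{k=1}^{n} k² = n(n+1)(2n+1)/6, then subtract the first 72 terms.
∑_{k=1}^{76} k² = 76×77×153/6 = 149226
∑_{k=1}^{72} k² = 72×73×145/6 = 127020
∑_{k=73}^{76} k² = 149226 - 127020 = 22206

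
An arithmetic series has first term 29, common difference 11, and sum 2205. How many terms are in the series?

Using S = n/2 × [2a + (n-1)d]
2205 = n/2 × [2(29) + (n-1)(11)]
2205 = n/2 × [58 + 11n - 11]
4410 = n × [47 + 11n]
11n² + (47)n - 4410 = 0
Discriminant: Δ = (47)² - 4(11)(-4410) = 2209 + 194040 = 196249
√Δ = 443
n = [-(47) + √Δ] / (2·11) = (-47 + 443) / 22 = 396 / 22 = 18
(The negative root is discarded since n must be a positive integer.)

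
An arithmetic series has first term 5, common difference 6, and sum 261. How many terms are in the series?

Using S = n/2 × [2a + (n-1)d]
261 = n/2 × [2(5) + (n-1)(6)]
261 = n/2 × [10 + 6n - 6]
522 = n × [4 + 6n]
6n² + (4)n - 522 = 0
Discriminant: Δ = (4)² - 4(6)(-522) = 16 + 12528 = 12544
√Δ = 112
n = [-(4) + √Δ] / (2·6) = (-4 + 112) / 12 = 108 / 12 = 9
(The negative root is discarded since n must be a positive integer.)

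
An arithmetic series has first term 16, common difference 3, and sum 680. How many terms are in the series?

Using S = n/2 × [2a + (n-1)d]
680 = n/2 × [2(16) + (n-1)(3)]
680 = n/2 × [32 + 3n - 3]
1360 = n × [29 + 3n]
3n² + (29)n - 1360 = 0
Discriminant: Δ = (29)² - 4(3)(-1360) = 841 + 16320 = 17161
√Δ = 131
n = [-(29) + √Δ] / (2·3) = (-29 + 131) / 6 = 102 / 6 = 17
(The negative root is discarded since n must be a positive integer.)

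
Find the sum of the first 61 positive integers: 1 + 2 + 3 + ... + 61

Formula: ∑k = n(n+1)/2
= 61×62/2
= 3782/2
= 1891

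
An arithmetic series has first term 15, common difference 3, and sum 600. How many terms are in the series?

Using S = n/2 × [2a + (n-1)d]
600 = n/2 × [2(15) + (n-1)(3)]
600 = n/2 × [30 + 3n - 3]
1200 = n × [27 + 3n]
3n² + (27)n - 1200 = 0
Discriminant: Δ = (27)² - 4(3)(-1200) = 729 + 14400 = 15129
√Δ = 123
n = [-(27) + √Δ] / (2·3) = (-27 + 123) / 6 = 96 / 6 = 16
(The negative root is discarded since n must be a positive integer.)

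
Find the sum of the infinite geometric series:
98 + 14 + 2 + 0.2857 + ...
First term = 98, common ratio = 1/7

For |r| < 1, S = a / (1 - r)
S = 98 / (1 - (1/7))
S = 98 / (6/7)
S = 343/3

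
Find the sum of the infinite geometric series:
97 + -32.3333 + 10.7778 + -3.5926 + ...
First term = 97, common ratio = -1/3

For |r| < 1, S = a / (1 - r)
S = 97 / (1 - (-1/3))
S = 97 / (4/3)
S = 291/4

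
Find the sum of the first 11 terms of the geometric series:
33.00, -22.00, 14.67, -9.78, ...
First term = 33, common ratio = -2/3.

Sₙ = a(1 - rⁿ) / (1 - r)
S_11 = 33(1 - (-2/3)^11) / (1 - (-2/3))
S_11 = 33(1 - (-2048/177147)) / (5/3)
S_11 = 394229/19683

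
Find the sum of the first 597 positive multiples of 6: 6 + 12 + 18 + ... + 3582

Factor out 6: = 6(1 + 2 + ... + 597) = 6 × n(n+1)/2
= 6 × 597×598/2
= 6 × 178503
= 1071018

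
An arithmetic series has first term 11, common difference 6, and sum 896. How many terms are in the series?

Using S = n/2 × [2a + (n-1)d]
896 = n/2 × [2(11) + (n-1)(6)]
896 = n/2 × [22 + 6n - 6]
1792 = n × [16 + 6n]
6n² + (16)n - 1792 = 0
Discriminant: Δ = (16)² - 4(6)(-1792) = 256 + 43008 = 43264
√Δ = 208
n = [-(16) + √Δ] / (2·6) = (-16 + 208) / 12 = 192 / 12 = 16
(The negative root is discarded since n must be a positive integer.)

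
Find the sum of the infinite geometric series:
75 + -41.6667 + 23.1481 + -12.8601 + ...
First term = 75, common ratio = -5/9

For |r| < 1, S = a / (1 - r)
S = 75 / (1 - (-5/9))
S = 75 / (14/9)
S = 675/14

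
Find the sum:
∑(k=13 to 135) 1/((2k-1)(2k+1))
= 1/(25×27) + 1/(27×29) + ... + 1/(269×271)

Partial fractions: 1/((2k-1)(2k+1)) = (1/2)[1/(2k-1) - 1/(2k+1)]
The series telescopes:
= (1/2)[1/25 - 1/271]
= 123/6775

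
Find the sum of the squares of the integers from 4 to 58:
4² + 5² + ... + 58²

Use ∑_{k=1}^{n} k² = n(n+1)(2n+1)/6, then subtract the first 3 terms.
∑_{k=1}^{58} k² = 58×59×117/6 = 66729
∑_{k=1}^{3} k² = 3×4×7/6 = 14
∑_{k=4}^{58} k² = 66729 - 14 = 66715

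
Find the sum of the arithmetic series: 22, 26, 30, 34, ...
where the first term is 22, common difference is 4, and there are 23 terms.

Sₙ = n/2 × (first + last)
Last term = a + (n-1)d = 22 + (23-1)×4 = 110
S_23 = 23/2 × (22 + 110)
S_23 = 23/2 × 132 = 1518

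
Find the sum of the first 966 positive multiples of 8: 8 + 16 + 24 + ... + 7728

Factor out 8: = 8(1 + 2 + ... + 966) = 8 × n(n+1)/2
= 8 × 966×967/2
= 8 × 467061
= 3736488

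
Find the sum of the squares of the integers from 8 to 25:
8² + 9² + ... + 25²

Use ∑_{k=1}^{n} k² = n(n+1)(2n+1)/6, then subtract the first 7 terms.
∑_{k=1}^{25} k² = 25×26×51/6 = 5525
∑_{k=1}^{7} k² = 7×8×15/6 = 140
∑_{k=8}^{25} k² = 5525 - 140 = 5385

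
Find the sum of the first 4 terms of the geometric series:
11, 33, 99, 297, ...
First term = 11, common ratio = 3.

Sₙ = a(1 - rⁿ) / (1 - r)
S_4 = 11(1 - 3^4) / (1 - 3)
S_4 = 11(1 - 81) / (-2)
S_4 = 440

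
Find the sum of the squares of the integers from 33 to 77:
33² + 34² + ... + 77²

Use ∑_{k=1}^{n} k² = n(n+1)(2n+1)/6, then subtract the first 32 terms.
∑_{k=1}^{77} k² = 77×78×155/6 = 155155
∑_{k=1}^{32} k² = 32×33×65/6 = 11440
∑_{k=33}^{77} k² = 155155 - 11440 = 143715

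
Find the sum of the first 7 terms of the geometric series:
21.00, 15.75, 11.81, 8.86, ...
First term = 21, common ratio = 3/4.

Sₙ = a(1 - rⁿ) / (1 - r)
S_7 = 21(1 - (3/4)^7) / (1 - (3/4))
S_7 = 21(1 - (2187/16384)) / (1/4)
S_7 = 298137/4096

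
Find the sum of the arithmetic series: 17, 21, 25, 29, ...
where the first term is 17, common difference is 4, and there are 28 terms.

Sₙ = n/2 × (first + last)
Last term = a + (n-1)d = 17 + (28-1)×4 = 125
S_28 = 28/2 × (17 + 125)
S_28 = 28/2 × 142 = 1988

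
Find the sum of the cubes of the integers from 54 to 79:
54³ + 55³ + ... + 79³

Use ∑_{k=1}^{n} k³ = [n(n+1)/2]², then subtract the first 53 terms.
∑_{k=1}^{79} k³ = [79×80/2]² = 3160² = 9985600
∑_{k=1}^{53} k³ = [53×54/2]² = 1431² = 2047761
∑_{k=54}^{79} k³ = 9985600 - 2047761 = 7937839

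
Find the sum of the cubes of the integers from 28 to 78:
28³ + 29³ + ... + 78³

Use ∑_{k=1}^{n} k³ = [n(n+1)/2]², then subtract the first 27 terms.
∑_{k=1}^{78} k³ = [78×79/2]² = 3081² = 9492561
∑_{k=1}^{27} k³ = [27×28/2]² = 378² = 142884
∑_{k=28}^{78} k³ = 9492561 - 142884 = 9349677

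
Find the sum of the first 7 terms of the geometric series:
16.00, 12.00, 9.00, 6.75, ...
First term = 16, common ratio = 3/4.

Sₙ = a(1 - rⁿ) / (1 - r)
S_7 = 16(1 - (3/4)^7) / (1 - (3/4))
S_7 = 16(1 - (2187/16384)) / (1/4)
S_7 = 14197/256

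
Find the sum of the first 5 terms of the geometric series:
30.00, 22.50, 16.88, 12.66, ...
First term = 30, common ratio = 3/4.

Sₙ = a(1 - rⁿ) / (1 - r)
S_5 = 30(1 - (3/4)^5) / (1 - (3/4))
S_5 = 30(1 - (243/1024)) / (1/4)
S_5 = 11715/128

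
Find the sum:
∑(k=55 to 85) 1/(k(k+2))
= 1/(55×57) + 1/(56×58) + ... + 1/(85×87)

Partial fractions: 1/(k(k+2)) = (1/2)[1/k - 1/(k+2)]
Telescoping leaves the first two and last two terms:
= (1/2)[1/55 + 1/56 - 1/86 - 1/87]
= 148831/23044560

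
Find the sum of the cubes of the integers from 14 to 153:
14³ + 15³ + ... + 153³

Use ∑_{k=1}^{n} k³ = [n(n+1)/2]², then subtract the first 13 terms.
∑_{k=1}^{153} k³ = [153×154/2]² = 11781² = 138791961
∑_{k=1}^{13} k³ = [13×14/2]² = 91² = 8281
∑_{k=14}^{153} k³ = 138791961 - 8281 = 138783680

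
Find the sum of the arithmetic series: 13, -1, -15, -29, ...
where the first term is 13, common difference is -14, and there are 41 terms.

Sₙ = n/2 × (first + last)
Last term = a + (n-1)d = 13 + (41-1)×(-14) = -547
S_41 = 41/2 × (13 + (-547))
S_41 = 41/2 × (-534) = -10947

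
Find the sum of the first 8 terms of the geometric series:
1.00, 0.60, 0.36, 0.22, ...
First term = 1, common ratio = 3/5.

Sₙ = a(1 - rⁿ) / (1 - r)
S_8 = 1(1 - (3/5)^8) / (1 - (3/5))
S_8 = 1(1 - (6561/390625)) / (2/5)
S_8 = 192032/78125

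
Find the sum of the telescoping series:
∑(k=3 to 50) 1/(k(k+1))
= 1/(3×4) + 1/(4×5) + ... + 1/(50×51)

Partial fractions: 1/(k(k+1)) = 1/k - 1/(k+1)
The series telescopes:
= (1/3 - 1/4) + (1/4 - 1/5) + ... + (1/50 - 1/51)
= 1/3 - 1/51
= 16/51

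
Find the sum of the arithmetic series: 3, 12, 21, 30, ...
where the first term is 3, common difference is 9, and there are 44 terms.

Sₙ = n/2 × (first + last)
Last term = a + (n-1)d = 3 + (44-1)×9 = 390
S_44 = 44/2 × (3 + 390)
S_44 = 44/2 × 393 = 8646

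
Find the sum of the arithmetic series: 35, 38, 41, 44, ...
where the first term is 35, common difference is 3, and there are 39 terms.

Sₙ = n/2 × (first + last)
Last term = a + (n-1)d = 35 + (39-1)×3 = 149
S_39 = 39/2 × (35 + 149)
S_39 = 39/2 × 184 = 3588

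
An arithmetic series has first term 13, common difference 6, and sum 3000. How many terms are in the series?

Using S = n/2 × [2a + (n-1)d]
3000 = n/2 × [2(13) + (n-1)(6)]
3000 = n/2 × [26 + 6n - 6]
6000 = n × [20 + 6n]
6n² + (20)n - 6000 = 0
Discriminant: Δ = (20)² - 4(6)(-6000) = 400 + 144000 = 144400
√Δ = 380
n = [-(20) + √Δ] / (2·6) = (-20 + 380) / 12 = 360 / 12 = 30
(The negative root is discarded since n must be a positive integer.)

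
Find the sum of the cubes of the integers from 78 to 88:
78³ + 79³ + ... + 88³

Use ∑_{k=1}^{n} k³ = [n(n+1)/2]², then subtract the first 77 terms.
∑_{k=1}^{88} k³ = [88×89/2]² = 3916² = 15335056
∑_{k=1}^{77} k³ = [77×78/2]² = 3003² = 9018009
∑_{k=78}^{88} k³ = 15335056 - 9018009 = 6317047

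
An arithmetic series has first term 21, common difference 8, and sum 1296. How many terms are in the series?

Using S = n/2 × [2a + (n-1)d]
1296 = n/2 × [2(21) + (n-1)(8)]
1296 = n/2 × [42 + 8n - 8]
2592 = n × [34 + 8n]
8n² + (34)n - 2592 = 0
Discriminant: Δ = (34)² - 4(8)(-2592) = 1156 + 82944 = 84100
√Δ = 290
n = [-(34) + √Δ] / (2·8) = (-34 + 290) / 16 = 256 / 16 = 16
(The negative root is discarded since n must be a positive integer.)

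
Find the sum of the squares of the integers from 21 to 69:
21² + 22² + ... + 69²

Use ∑_{k=1}^{n} k² = n(n+1)(2n+1)/6, then subtract the first 20 terms.
∑_{k=1}^{69} k² = 69×70×139/6 = 111895
∑_{k=1}^{20} k² = 20×21×41/6 = 2870
∑_{k=21}^{69} k² = 111895 - 2870 = 109025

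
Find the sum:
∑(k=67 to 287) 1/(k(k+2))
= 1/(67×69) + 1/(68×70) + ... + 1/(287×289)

Partial fractions: 1/(k(k+2)) = (1/2)[1/k - 1/(k+2)]
Telescoping leaves the first two and last two terms:
= (1/2)[1/67 + 1/68 - 1/288 - 1/289]
= 126581/11153088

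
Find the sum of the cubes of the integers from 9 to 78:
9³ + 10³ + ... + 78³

Use ∑_{k=1}^{n} k³ = [n(n+1)/2]², then subtract the first 8 terms.
∑_{k=1}^{78} k³ = [78×79/2]² = 3081² = 9492561
∑_{k=1}^{8} k³ = [8×9/2]² = 36² = 1296
∑_{k=9}^{78} k³ = 9492561 - 1296 = 9491265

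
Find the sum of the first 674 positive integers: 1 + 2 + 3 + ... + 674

Formula: ∑k = n(n+1)/2
= 674×675/2
= 454950/2
= 227475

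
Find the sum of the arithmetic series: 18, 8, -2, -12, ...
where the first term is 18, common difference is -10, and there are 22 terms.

Sₙ = n/2 × (first + last)
Last term = a + (n-1)d = 18 + (22-1)×(-10) = -192
S_22 = 22/2 × (18 + (-192))
S_22 = 22/2 × (-174) = -1914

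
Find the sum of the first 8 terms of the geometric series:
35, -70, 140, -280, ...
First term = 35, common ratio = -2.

Sₙ = a(1 - rⁿ) / (1 - r)
S_8 = 35(1 - (-2)^8) / (1 - (-2))
S_8 = 35(1 - 256) / (3)
S_8 = -2975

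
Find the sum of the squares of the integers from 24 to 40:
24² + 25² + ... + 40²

Use ∑_{k=1}^{n} k² = n(n+1)(2n+1)/6, then subtract the first 23 terms.
∑_{k=1}^{40} k² = 40×41×81/6 = 22140
∑_{k=1}^{23} k² = 23×24×47/6 = 4324
∑_{k=24}^{40} k² = 22140 - 4324 = 17816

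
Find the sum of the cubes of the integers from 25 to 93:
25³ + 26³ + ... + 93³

Use ∑_{k=1}^{n} k³ = [n(n+1)/2]², then subtract the first 24 terms.
∑_{k=1}^{93} k³ = [93×94/2]² = 4371² = 19105641
∑_{k=1}^{24} k³ = [24×25/2]² = 300² = 90000
∑_{k=25}^{93} k³ = 19105641 - 90000 = 19015641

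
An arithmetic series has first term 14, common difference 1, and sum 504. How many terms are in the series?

Using S = n/2 × [2a + (n-1)d]
504 = n/2 × [2(14) + (n-1)(1)]
504 = n/2 × [28 + 1n - 1]
1008 = n × [27 + 1n]
1n² + (27)n - 1008 = 0
Discriminant: Δ = (27)² - 4(1)(-1008) = 729 + 4032 = 4761
√Δ = 69
n = [-(27) + √Δ] / (2·1) = (-27 + 69) / 2 = 42 / 2 = 21
(The negative root is discarded since n must be a positive integer.)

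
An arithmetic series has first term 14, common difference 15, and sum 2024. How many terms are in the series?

Using S = n/2 × [2a + (n-1)d]
2024 = n/2 × [2(14) + (n-1)(15)]
2024 = n/2 × [28 + 15n - 15]
4048 = n × [13 + 15n]
15n² + (13)n - 4048 = 0
Discriminant: Δ = (13)² - 4(15)(-4048) = 169 + 242880 = 243049
√Δ = 493
n = [-(13) + √Δ] / (2·15) = (-13 + 493) / 30 = 480 / 30 = 16
(The negative root is discarded since n must be a positive integer.)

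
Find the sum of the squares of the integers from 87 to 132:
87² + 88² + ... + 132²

Use ∑_{k=1}^{n} k² = n(n+1)(2n+1)/6, then subtract the first 86 terms.
∑_{k=1}^{132} k² = 132×133×265/6 = 775390
∑_{k=1}^{86} k² = 86×87×173/6 = 215731
∑_{k=87}^{132} k² = 775390 - 215731 = 559659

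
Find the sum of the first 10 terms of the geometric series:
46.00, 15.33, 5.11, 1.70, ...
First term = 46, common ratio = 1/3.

Sₙ = a(1 - rⁿ) / (1 - r)
S_10 = 46(1 - (1/3)^10) / (1 - (1/3))
S_10 = 46(1 - (1/59049)) / (2/3)
S_10 = 1358104/19683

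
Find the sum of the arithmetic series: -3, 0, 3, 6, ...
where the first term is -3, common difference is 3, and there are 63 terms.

Sₙ = n/2 × (first + last)
Last term = a + (n-1)d = -3 + (63-1)×3 = 183
S_63 = 63/2 × (-3 + 183)
S_63 = 63/2 × 180 = 5670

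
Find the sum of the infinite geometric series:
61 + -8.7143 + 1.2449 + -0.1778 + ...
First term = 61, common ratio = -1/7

For |r| < 1, S = a / (1 - r)
S = 61 / (1 - (-1/7))
S = 61 / (8/7)
S = 427/8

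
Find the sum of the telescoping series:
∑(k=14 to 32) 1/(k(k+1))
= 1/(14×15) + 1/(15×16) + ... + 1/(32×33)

Partial fractions: 1/(k(k+1)) = 1/k - 1/(k+1)
The series telescopes:
= (1/14 - 1/15) + (1/15 - 1/16) + ... + (1/32 - 1/33)
= 1/14 - 1/33
= 19/462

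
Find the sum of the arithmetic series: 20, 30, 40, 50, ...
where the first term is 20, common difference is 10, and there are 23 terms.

Sₙ = n/2 × (first + last)
Last term = a + (n-1)d = 20 + (23-1)×10 = 240
S_23 = 23/2 × (20 + 240)
S_23 = 23/2 × 260 = 2990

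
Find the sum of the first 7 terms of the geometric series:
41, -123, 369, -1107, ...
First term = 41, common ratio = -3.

Sₙ = a(1 - rⁿ) / (1 - r)
S_7 = 41(1 - (-3)^7) / (1 - (-3))
S_7 = 41(1 - (-2187)) / (4)
S_7 = 22427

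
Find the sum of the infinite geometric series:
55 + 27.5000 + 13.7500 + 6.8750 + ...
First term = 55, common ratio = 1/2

For |r| < 1, S = a / (1 - r)
S = 55 / (1 - (1/2))
S = 55 / (1/2)
S = 110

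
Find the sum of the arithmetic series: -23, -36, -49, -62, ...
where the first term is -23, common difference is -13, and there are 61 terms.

Sₙ = n/2 × (first + last)
Last term = a + (n-1)d = -23 + (61-1)×(-13) = -803
S_61 = 61/2 × (-23 + (-803))
S_61 = 61/2 × (-826) = -25193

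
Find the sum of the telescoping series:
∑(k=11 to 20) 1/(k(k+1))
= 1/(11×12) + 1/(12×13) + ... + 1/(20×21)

Partial fractions: 1/(k(k+1)) = 1/k - 1/(k+1)
The series telescopes:
= (1/11 - 1/12) + (1/12 - 1/13) + ... + (1/20 - 1/21)
= 1/11 - 1/21
= 10/231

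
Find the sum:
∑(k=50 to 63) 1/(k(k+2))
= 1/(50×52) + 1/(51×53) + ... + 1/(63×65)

Partial fractions: 1/(k(k+2)) = (1/2)[1/k - 1/(k+2)]
Telescoping leaves the first two and last two terms:
= (1/2)[1/50 + 1/51 - 1/64 - 1/65]
= 9121/2121600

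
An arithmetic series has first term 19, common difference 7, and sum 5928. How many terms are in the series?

Using S = n/2 × [2a + (n-1)d]
5928 = n/2 × [2(19) + (n-1)(7)]
5928 = n/2 × [38 + 7n - 7]
11856 = n × [31 + 7n]
7n² + (31)n - 11856 = 0
Discriminant: Δ = (31)² - 4(7)(-11856) = 961 + 331968 = 332929
√Δ = 577
n = [-(31) + √Δ] / (2·7) = (-31 + 577) / 14 = 546 / 14 = 39
(The negative root is discarded since n must be a positive integer.)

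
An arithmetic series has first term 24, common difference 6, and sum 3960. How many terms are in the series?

Using S = n/2 × [2a + (n-1)d]
3960 = n/2 × [2(24) + (n-1)(6)]
3960 = n/2 × [48 + 6n - 6]
7920 = n × [42 + 6n]
6n² + (42)n - 7920 = 0
Discriminant: Δ = (42)² - 4(6)(-7920) = 1764 + 190080 = 191844
√Δ = 438
n = [-(42) + √Δ] / (2·6) = (-42 + 438) / 12 = 396 / 12 = 33
(The negative root is discarded since n must be a positive integer.)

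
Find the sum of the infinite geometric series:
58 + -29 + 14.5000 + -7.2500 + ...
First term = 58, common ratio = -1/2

For |r| < 1, S = a / (1 - r)
S = 58 / (1 - (-1/2))
S = 58 / (3/2)
S = 116/3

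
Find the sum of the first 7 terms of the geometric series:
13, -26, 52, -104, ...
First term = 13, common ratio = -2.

Sₙ = a(1 - rⁿ) / (1 - r)
S_7 = 13(1 - (-2)^7) / (1 - (-2))
S_7 = 13(1 - (-128)) / (3)
S_7 = 559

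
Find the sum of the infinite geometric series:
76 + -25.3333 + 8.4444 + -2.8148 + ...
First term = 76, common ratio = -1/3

For |r| < 1, S = a / (1 - r)
S = 76 / (1 - (-1/3))
S = 76 / (4/3)
S = 57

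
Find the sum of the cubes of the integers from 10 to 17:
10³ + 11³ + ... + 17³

Use ∑_{k=1}^{n} k³ = [n(n+1)/2]², then subtract the first 9 terms.
∑_{k=1}^{17} k³ = [17×18/2]² = 153² = 23409
∑_{k=1}^{9} k³ = [9×10/2]² = 45² = 2025
∑_{k=10}^{17} k³ = 23409 - 2025 = 21384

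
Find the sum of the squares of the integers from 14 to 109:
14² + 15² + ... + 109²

Use ∑_{k=1}^{n} k² = n(n+1)(2n+1)/6, then subtract the first 13 terms.
∑_{k=1}^{109} k² = 109×110×219/6 = 437635
∑_{k=1}^{13} k² = 13×14×27/6 = 819
∑_{k=14}^{109} k² = 437635 - 819 = 436816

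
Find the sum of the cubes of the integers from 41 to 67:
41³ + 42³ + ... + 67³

Use ∑_{k=1}^{n} k³ = [n(n+1)/2]², then subtract the first 40 terms.
∑_{k=1}^{67} k³ = [67×68/2]² = 2278² = 5189284
∑_{k=1}^{40} k³ = [40×41/2]² = 820² = 672400
∑_{k=41}^{67} k³ = 5189284 - 672400 = 4516884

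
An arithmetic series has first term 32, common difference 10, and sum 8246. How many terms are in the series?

Using S = n/2 × [2a + (n-1)d]
8246 = n/2 × [2(32) + (n-1)(10)]
8246 = n/2 × [64 + 10n - 10]
16492 = n × [54 + 10n]
10n² + (54)n - 16492 = 0
Discriminant: Δ = (54)² - 4(10)(-16492) = 2916 + 659680 = 662596
√Δ = 814
n = [-(54) + √Δ] / (2·10) = (-54 + 814) / 20 = 760 / 20 = 38
(The negative root is discarded since n must be a positive integer.)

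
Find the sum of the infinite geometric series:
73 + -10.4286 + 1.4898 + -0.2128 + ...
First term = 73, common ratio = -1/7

For |r| < 1, S = a / (1 - r)
S = 73 / (1 - (-1/7))
S = 73 / (8/7)
S = 511/8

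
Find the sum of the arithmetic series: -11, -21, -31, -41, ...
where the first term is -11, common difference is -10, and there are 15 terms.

Sₙ = n/2 × (first + last)
Last term = a + (n-1)d = -11 + (15-1)×(-10) = -151
S_15 = 15/2 × (-11 + (-151))
S_15 = 15/2 × (-162) = -1215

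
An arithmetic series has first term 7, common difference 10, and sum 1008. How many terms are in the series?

Using S = n/2 × [2a + (n-1)d]
1008 = n/2 × [2(7) + (n-1)(10)]
1008 = n/2 × [14 + 10n - 10]
2016 = n × [4 + 10n]
10n² + (4)n - 2016 = 0
Discriminant: Δ = (4)² - 4(10)(-2016) = 16 + 80640 = 80656
√Δ = 284
n = [-(4) + √Δ] / (2·10) = (-4 + 284) / 20 = 280 / 20 = 14
(The negative root is discarded since n must be a positive integer.)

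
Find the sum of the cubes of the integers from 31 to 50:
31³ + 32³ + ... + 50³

Use ∑_{k=1}^{n} k³ = [n(n+1)/2]², then subtract the first 30 terms.
∑_{k=1}^{50} k³ = [50×51/2]² = 1275² = 1625625
∑_{k=1}^{30} k³ = [30×31/2]² = 465² = 216225
∑_{k=31}^{50} k³ = 1625625 - 216225 = 1409400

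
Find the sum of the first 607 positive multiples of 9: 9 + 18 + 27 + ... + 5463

Factor out 9: = 9(1 + 2 + ... + 607) = 9 × n(n+1)/2
= 9 × 607×608/2
= 9 × 184528
= 1660752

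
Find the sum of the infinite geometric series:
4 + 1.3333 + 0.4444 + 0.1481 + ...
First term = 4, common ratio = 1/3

For |r| < 1, S = a / (1 - r)
S = 4 / (1 - (1/3))
S = 4 / (2/3)
S = 6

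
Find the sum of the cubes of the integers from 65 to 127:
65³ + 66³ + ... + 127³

Use ∑_{k=1}^{n} k³ = [n(n+1)/2]², then subtract the first 64 terms.
∑_{k=1}^{127} k³ = [127×128/2]² = 8128² = 66064384
∑_{k=1}^{64} k³ = [64×65/2]² = 2080² = 4326400
∑_{k=65}^{127} k³ = 66064384 - 4326400 = 61737984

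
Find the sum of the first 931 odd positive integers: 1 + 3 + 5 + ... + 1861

Sum of first n odd numbers = n²
= 931²
= 866761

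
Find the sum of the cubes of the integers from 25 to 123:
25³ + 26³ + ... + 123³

Use ∑_{k=1}^{n} k³ = [n(n+1)/2]², then subtract the first 24 terms.
∑_{k=1}^{123} k³ = [123×124/2]² = 7626² = 58155876
∑_{k=1}^{24} k³ = [24×25/2]² = 300² = 90000
∑_{k=25}^{123} k³ = 58155876 - 90000 = 58065876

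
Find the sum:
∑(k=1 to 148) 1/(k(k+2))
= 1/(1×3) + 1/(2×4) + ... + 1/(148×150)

Partial fractions: 1/(k(k+2)) = (1/2)[1/k - 1/(k+2)]
Telescoping leaves the first two and last two terms:
= (1/2)[1/1 + 1/2 - 1/149 - 1/150]
= 16613/22350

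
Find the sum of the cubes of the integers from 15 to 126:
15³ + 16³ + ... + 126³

Use ∑_{k=1}^{n} k³ = [n(n+1)/2]², then subtract the first 14 terms.
∑_{k=1}^{126} k³ = [126×127/2]² = 8001² = 64016001
∑_{k=1}^{14} k³ = [14×15/2]² = 105² = 11025
∑_{k=15}^{126} k³ = 64016001 - 11025 = 64004976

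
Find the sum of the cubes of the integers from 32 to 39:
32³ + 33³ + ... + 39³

Use ∑_{k=1}^{n} k³ = [n(n+1)/2]², then subtract the first 31 terms.
∑_{k=1}^{39} k³ = [39×40/2]² = 780² = 608400
∑_{k=1}^{31} k³ = [31×32/2]² = 496² = 246016
∑_{k=32}^{39} k³ = 608400 - 246016 = 362384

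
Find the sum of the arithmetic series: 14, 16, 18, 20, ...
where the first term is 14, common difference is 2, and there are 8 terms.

Sₙ = n/2 × (first + last)
Last term = a + (n-1)d = 14 + (8-1)×2 = 28
S_8 = 8/2 × (14 + 28)
S_8 = 8/2 × 42 = 168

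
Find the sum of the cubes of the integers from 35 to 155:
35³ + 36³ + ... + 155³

Use ∑_{k=1}^{n} k³ = [n(n+1)/2]², then subtract the first 34 terms.
∑_{k=1}^{155} k³ = [155×156/2]² = 12090² = 146168100
∑_{k=1}^{34} k³ = [34×35/2]² = 595² = 354025
∑_{k=35}^{155} k³ = 146168100 - 354025 = 145814075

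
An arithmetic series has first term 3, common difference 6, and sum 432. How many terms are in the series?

Using S = n/2 × [2a + (n-1)d]
432 = n/2 × [2(3) + (n-1)(6)]
432 = n/2 × [6 + 6n - 6]
864 = n × [0 + 6n]
6n² + (0)n - 864 = 0
Discriminant: Δ = (0)² - 4(6)(-864) = 0 + 20736 = 20736
√Δ = 144
n = [-(0) + √Δ] / (2·6) = (0 + 144) / 12 = 144 / 12 = 12
(The negative root is discarded since n must be a positive integer.)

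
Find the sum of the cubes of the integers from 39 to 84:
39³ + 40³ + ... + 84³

Use ∑_{k=1}^{n} k³ = [n(n+1)/2]², then subtract the first 38 terms.
∑_{k=1}^{84} k³ = [84×85/2]² = 3570² = 12744900
∑_{k=1}^{38} k³ = [38×39/2]² = 741² = 549081
∑_{k=39}^{84} k³ = 12744900 - 549081 = 12195819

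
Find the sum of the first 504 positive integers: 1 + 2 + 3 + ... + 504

Formula: ∑k = n(n+1)/2
= 504×505/2
= 254520/2
= 127260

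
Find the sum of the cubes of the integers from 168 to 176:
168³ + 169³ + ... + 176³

Use ∑_{k=1}^{n} k³ = [n(n+1)/2]², then subtract the first 167 terms.
∑_{k=1}^{176} k³ = [176×177/2]² = 15576² = 242611776
∑_{k=1}^{167} k³ = [167×168/2]² = 14028² = 196784784
∑_{k=168}^{176} k³ = 242611776 - 196784784 = 45826992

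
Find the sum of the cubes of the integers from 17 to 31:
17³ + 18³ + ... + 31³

Use ∑_{k=1}^{n} k³ = [n(n+1)/2]², then subtract the first 16 terms.
∑_{k=1}^{31} k³ = [31×32/2]² = 496² = 246016
∑_{k=1}^{16} k³ = [16×17/2]² = 136² = 18496
∑_{k=17}^{31} k³ = 246016 - 18496 = 227520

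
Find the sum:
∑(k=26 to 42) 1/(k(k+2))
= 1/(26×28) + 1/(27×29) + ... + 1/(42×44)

Partial fractions: 1/(k(k+2)) = (1/2)[1/k - 1/(k+2)]
Telescoping leaves the first two and last two terms:
= (1/2)[1/26 + 1/27 - 1/43 - 1/44]
= 19601/1328184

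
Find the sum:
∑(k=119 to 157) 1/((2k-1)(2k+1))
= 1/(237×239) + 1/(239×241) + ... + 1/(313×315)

Partial fractions: 1/((2k-1)(2k+1)) = (1/2)[1/(2k-1) - 1/(2k+1)]
The series telescopes:
= (1/2)[1/237 - 1/315]
= 13/24885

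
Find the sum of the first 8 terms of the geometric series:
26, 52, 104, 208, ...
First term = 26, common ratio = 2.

Sₙ = a(1 - rⁿ) / (1 - r)
S_8 = 26(1 - 2^8) / (1 - 2)
S_8 = 26(1 - 256) / (-1)
S_8 = 6630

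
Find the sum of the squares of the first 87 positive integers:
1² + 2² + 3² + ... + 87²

Formula: ∑k² = n(n+1)(2n+1)/6
= 87×88×175/6
= 1339800/6
= 223300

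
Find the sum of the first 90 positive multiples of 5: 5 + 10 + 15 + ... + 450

Factor out 5: = 5(1 + 2 + ... + 90) = 5 × n(n+1)/2
= 5 × 90×91/2
= 5 × 4095
= 20475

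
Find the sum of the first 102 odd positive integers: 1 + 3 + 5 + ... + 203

Sum of first n odd numbers = n²
= 102²
= 10404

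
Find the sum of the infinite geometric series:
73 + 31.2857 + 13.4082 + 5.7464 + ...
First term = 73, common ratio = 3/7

For |r| < 1, S = a / (1 - r)
S = 73 / (1 - (3/7))
S = 73 / (4/7)
S = 511/4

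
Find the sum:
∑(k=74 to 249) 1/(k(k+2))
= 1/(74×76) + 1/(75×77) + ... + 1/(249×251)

Partial fractions: 1/(k(k+2)) = (1/2)[1/k - 1/(k+2)]
Telescoping leaves the first two and last two terms:
= (1/2)[1/74 + 1/75 - 1/250 - 1/251]
= 32846/3482625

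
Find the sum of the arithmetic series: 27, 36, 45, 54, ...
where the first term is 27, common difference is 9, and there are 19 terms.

Sₙ = n/2 × (first + last)
Last term = a + (n-1)d = 27 + (19-1)×9 = 189
S_19 = 19/2 × (27 + 189)
S_19 = 19/2 × 216 = 2052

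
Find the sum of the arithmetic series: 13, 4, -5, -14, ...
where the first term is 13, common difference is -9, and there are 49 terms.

Sₙ = n/2 × (first + last)
Last term = a + (n-1)d = 13 + (49-1)×(-9) = -419
S_49 = 49/2 × (13 + (-419))
S_49 = 49/2 × (-406) = -9947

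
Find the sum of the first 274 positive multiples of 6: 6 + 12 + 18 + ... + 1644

Factor out 6: = 6(1 + 2 + ... + 274) = 6 × n(n+1)/2
= 6 × 274×275/2
= 6 × 37675
= 226050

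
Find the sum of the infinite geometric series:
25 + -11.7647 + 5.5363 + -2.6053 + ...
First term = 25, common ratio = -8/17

For |r| < 1, S = a / (1 - r)
S = 25 / (1 - (-8/17))
S = 25 / (25/17)
S = 17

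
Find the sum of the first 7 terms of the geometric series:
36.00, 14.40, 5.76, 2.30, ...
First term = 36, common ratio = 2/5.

Sₙ = a(1 - rⁿ) / (1 - r)
S_7 = 36(1 - (2/5)^7) / (1 - (2/5))
S_7 = 36(1 - (128/78125)) / (3/5)
S_7 = 935964/15625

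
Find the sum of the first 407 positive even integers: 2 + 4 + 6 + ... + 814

Sum of first n even numbers = n(n+1)
= 407×408
= 166056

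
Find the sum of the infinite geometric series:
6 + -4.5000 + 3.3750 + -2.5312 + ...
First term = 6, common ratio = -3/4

For |r| < 1, S = a / (1 - r)
S = 6 / (1 - (-3/4))
S = 6 / (7/4)
S = 24/7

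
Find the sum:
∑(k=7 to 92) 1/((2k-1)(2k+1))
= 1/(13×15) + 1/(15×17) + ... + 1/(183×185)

Partial fractions: 1/((2k-1)(2k+1)) = (1/2)[1/(2k-1) - 1/(2k+1)]
The series telescopes:
= (1/2)[1/13 - 1/185]
= 86/2405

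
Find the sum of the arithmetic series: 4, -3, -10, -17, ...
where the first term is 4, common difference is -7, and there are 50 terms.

Sₙ = n/2 × (first + last)
Last term = a + (n-1)d = 4 + (50-1)×(-7) = -339
S_50 = 50/2 × (4 + (-339))
S_50 = 50/2 × (-335) = -8375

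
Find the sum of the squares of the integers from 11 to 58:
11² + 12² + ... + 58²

Use ∑_{k=1}^{n} k² = n(n+1)(2n+1)/6, then subtract the first 10 terms.
∑_{k=1}^{58} k² = 58×59×117/6 = 66729
∑_{k=1}^{10} k² = 10×11×21/6 = 385
∑_{k=11}^{58} k² = 66729 - 385 = 66344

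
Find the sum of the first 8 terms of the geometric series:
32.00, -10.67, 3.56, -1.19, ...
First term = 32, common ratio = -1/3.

Sₙ = a(1 - rⁿ) / (1 - r)
S_8 = 32(1 - (-1/3)^8) / (1 - (-1/3))
S_8 = 32(1 - (1/6561)) / (4/3)
S_8 = 52480/2187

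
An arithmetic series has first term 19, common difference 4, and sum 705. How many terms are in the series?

Using S = n/2 × [2a + (n-1)d]
705 = n/2 × [2(19) + (n-1)(4)]
705 = n/2 × [38 + 4n - 4]
1410 = n × [34 + 4n]
4n² + (34)n - 1410 = 0
Discriminant: Δ = (34)² - 4(4)(-1410) = 1156 + 22560 = 23716
√Δ = 154
n = [-(34) + √Δ] / (2·4) = (-34 + 154) / 8 = 120 / 8 = 15
(The negative root is discarded since n must be a positive integer.)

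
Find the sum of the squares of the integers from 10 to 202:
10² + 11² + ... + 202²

Use ∑_{k=1}^{n} k² = n(n+1)(2n+1)/6, then subtract the first 9 terms.
∑_{k=1}^{202} k² = 202×203×405/6 = 2767905
∑_{k=1}^{9} k² = 9×10×19/6 = 285
∑_{k=10}^{202} k² = 2767905 - 285 = 2767620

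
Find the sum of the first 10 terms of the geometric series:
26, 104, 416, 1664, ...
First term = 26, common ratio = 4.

Sₙ = a(1 - rⁿ) / (1 - r)
S_10 = 26(1 - 4^10) / (1 - 4)
S_10 = 26(1 - 1048576) / (-3)
S_10 = 9087650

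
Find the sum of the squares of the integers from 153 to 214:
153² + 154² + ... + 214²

Use ∑_{k=1}^{n} k² = n(n+1)(2n+1)/6, then subtract the first 152 terms.
∑_{k=1}^{214} k² = 214×215×429/6 = 3289715
∑_{k=1}^{152} k² = 152×153×305/6 = 1182180
∑_{k=153}^{214} k² = 3289715 - 1182180 = 2107535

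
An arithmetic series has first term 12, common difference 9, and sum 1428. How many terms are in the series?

Using S = n/2 × [2a + (n-1)d]
1428 = n/2 × [2(12) + (n-1)(9)]
1428 = n/2 × [24 + 9n - 9]
2856 = n × [15 + 9n]
9n² + (15)n - 2856 = 0
Discriminant: Δ = (15)² - 4(9)(-2856) = 225 + 102816 = 103041
√Δ = 321
n = [-(15) + √Δ] / (2·9) = (-15 + 321) / 18 = 306 / 18 = 17
(The negative root is discarded since n must be a positive integer.)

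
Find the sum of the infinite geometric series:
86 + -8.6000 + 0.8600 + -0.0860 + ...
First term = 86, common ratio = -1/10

For |r| < 1, S = a / (1 - r)
S = 86 / (1 - (-1/10))
S = 86 / (11/10)
S = 860/11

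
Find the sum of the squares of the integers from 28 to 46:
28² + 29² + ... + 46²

Use ∑_{k=1}^{n} k² = n(n+1)(2n+1)/6, then subtract the first 27 terms.
∑_{k=1}^{46} k² = 46×47×93/6 = 33511
∑_{k=1}^{27} k² = 27×28×55/6 = 6930
∑_{k=28}^{46} k² = 33511 - 6930 = 26581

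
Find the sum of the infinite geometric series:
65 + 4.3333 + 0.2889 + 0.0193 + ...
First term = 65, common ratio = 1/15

For |r| < 1, S = a / (1 - r)
S = 65 / (1 - (1/15))
S = 65 / (14/15)
S = 975/14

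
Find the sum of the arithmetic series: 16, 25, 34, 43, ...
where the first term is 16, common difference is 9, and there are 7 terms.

Sₙ = n/2 × (first + last)
Last term = a + (n-1)d = 16 + (7-1)×9 = 70
S_7 = 7/2 × (16 + 70)
S_7 = 7/2 × 86 = 301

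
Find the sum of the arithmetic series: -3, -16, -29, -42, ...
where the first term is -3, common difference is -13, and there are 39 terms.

Sₙ = n/2 × (first + last)
Last term = a + (n-1)d = -3 + (39-1)×(-13) = -497
S_39 = 39/2 × (-3 + (-497))
S_39 = 39/2 × (-500) = -9750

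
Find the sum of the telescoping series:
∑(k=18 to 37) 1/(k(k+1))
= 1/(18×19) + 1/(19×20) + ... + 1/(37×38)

Partial fractions: 1/(k(k+1)) = 1/k - 1/(k+1)
The series telescopes:
= (1/18 - 1/19) + (1/19 - 1/20) + ... + (1/37 - 1/38)
= 1/18 - 1/38
= 5/171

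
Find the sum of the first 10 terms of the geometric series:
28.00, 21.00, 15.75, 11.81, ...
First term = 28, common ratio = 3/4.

Sₙ = a(1 - rⁿ) / (1 - r)
S_10 = 28(1 - (3/4)^10) / (1 - (3/4))
S_10 = 28(1 - (59049/1048576)) / (1/4)
S_10 = 6926689/65536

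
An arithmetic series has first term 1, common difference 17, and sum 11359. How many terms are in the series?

Using S = n/2 × [2a + (n-1)d]
11359 = n/2 × [2(1) + (n-1)(17)]
11359 = n/2 × [2 + 17n - 17]
22718 = n × [-15 + 17n]
17n² + (-15)n - 22718 = 0
Discriminant: Δ = (-15)² - 4(17)(-22718) = 225 + 1544824 = 1545049
√Δ = 1243
n = [-(-15) + √Δ] / (2·17) = (15 + 1243) / 34 = 1258 / 34 = 37
(The negative root is discarded since n must be a positive integer.)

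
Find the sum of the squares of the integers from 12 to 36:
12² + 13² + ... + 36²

Use ∑_{k=1}^{n} k² = n(n+1)(2n+1)/6, then subtract the first 11 terms.
∑_{k=1}^{36} k² = 36×37×73/6 = 16206
∑_{k=1}^{11} k² = 11×12×23/6 = 506
∑_{k=12}^{36} k² = 16206 - 506 = 15700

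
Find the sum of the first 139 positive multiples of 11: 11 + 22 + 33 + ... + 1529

Factor out 11: = 11(1 + 2 + ... + 139) = 11 × n(n+1)/2
= 11 × 139×140/2
= 11 × 9730
= 107030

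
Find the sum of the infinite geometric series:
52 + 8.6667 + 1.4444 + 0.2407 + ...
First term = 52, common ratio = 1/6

For |r| < 1, S = a / (1 - r)
S = 52 / (1 - (1/6))
S = 52 / (5/6)
S = 312/5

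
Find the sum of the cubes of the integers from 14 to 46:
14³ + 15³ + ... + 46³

Use ∑_{k=1}^{n} k³ = [n(n+1)/2]², then subtract the first 13 terms.
∑_{k=1}^{46} k³ = [46×47/2]² = 1081² = 1168561
∑_{k=1}^{13} k³ = [13×14/2]² = 91² = 8281
∑_{k=14}^{46} k³ = 1168561 - 8281 = 1160280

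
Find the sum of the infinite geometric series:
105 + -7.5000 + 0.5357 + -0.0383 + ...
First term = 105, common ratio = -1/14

For |r| < 1, S = a / (1 - r)
S = 105 / (1 - (-1/14))
S = 105 / (15/14)
S = 98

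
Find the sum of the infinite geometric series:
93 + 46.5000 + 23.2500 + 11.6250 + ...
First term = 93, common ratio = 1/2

For |r| < 1, S = a / (1 - r)
S = 93 / (1 - (1/2))
S = 93 / (1/2)
S = 186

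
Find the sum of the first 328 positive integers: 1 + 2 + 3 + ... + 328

Formula: ∑k = n(n+1)/2
= 328×329/2
= 107912/2
= 53956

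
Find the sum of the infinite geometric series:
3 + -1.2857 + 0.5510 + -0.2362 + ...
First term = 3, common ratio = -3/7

For |r| < 1, S = a / (1 - r)
S = 3 / (1 - (-3/7))
S = 3 / (10/7)
S = 21/10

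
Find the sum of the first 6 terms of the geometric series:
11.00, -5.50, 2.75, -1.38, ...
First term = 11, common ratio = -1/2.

Sₙ = a(1 - rⁿ) / (1 - r)
S_6 = 11(1 - (-1/2)^6) / (1 - (-1/2))
S_6 = 11(1 - (1/64)) / (3/2)
S_6 = 231/32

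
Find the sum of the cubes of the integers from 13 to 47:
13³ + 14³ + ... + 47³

Use ∑_{k=1}^{n} k³ = [n(n+1)/2]², then subtract the first 12 terms.
∑_{k=1}^{47} k³ = [47×48/2]² = 1128² = 1272384
∑_{k=1}^{12} k³ = [12×13/2]² = 78² = 6084
∑_{k=13}^{47} k³ = 1272384 - 6084 = 1266300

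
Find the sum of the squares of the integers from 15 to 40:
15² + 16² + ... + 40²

Use ∑_{k=1}^{n} k² = n(n+1)(2n+1)/6, then subtract the first 14 terms.
∑_{k=1}^{40} k² = 40×41×81/6 = 22140
∑_{k=1}^{14} k² = 14×15×29/6 = 1015
∑_{k=15}^{40} k² = 22140 - 1015 = 21125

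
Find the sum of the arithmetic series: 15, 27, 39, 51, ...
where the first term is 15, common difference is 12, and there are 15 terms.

Sₙ = n/2 × (first + last)
Last term = a + (n-1)d = 15 + (15-1)×12 = 183
S_15 = 15/2 × (15 + 183)
S_15 = 15/2 × 198 = 1485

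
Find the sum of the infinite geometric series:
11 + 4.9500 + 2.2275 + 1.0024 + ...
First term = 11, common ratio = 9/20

For |r| < 1, S = a / (1 - r)
S = 11 / (1 - (9/20))
S = 11 / (11/20)
S = 20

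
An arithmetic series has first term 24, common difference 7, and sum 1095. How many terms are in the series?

Using S = n/2 × [2a + (n-1)d]
1095 = n/2 × [2(24) + (n-1)(7)]
1095 = n/2 × [48 + 7n - 7]
2190 = n × [41 + 7n]
7n² + (41)n - 2190 = 0
Discriminant: Δ = (41)² - 4(7)(-2190) = 1681 + 61320 = 63001
√Δ = 251
n = [-(41) + √Δ] / (2·7) = (-41 + 251) / 14 = 210 / 14 = 15
(The negative root is discarded since n must be a positive integer.)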